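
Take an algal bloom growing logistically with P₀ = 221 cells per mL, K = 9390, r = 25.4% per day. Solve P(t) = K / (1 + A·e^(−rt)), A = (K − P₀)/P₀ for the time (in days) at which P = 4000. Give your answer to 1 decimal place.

A = (9390 − 221)/221 = 41.48869
4000 = 9390/(1 + 41.48869·e^(−0.254t)) → 1 + 41.48869·e^(−0.254t) = 2.3475
e^(−0.254t) = 0.032479 → t = ln(30.78938)/0.254 = 3.42717/0.254

t ≈ 13.5 days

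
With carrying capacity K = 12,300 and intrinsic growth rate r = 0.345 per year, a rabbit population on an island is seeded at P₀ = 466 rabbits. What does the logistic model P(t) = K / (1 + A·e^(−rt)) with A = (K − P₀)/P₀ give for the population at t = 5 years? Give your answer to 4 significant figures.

≈ 2,226 rabbits

A = (12300 − 466)/466 = 25.39485
P(5) = 12300 / (1 + 25.39485·e^(−0.345·5)) = 12300 / (1 + 25.39485·0.178173)
= 12300 / 5.52468 ≈ 2226.37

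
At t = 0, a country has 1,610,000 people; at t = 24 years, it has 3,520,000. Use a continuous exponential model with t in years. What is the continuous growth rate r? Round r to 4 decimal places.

3520000 = 1610000 · e^(r·24)
e^(24r) = 3520000/1610000 = 2.18634
r = ln(2.18634) / 24 = 0.78223 / 24

r ≈ 0.0326 per year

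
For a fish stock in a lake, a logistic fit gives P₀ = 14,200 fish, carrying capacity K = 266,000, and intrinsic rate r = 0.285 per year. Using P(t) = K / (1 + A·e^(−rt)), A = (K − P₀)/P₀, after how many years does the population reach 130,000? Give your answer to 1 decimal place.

A = (266000 − 14200)/14200 = 17.73239
130000 = 266000/(1 + 17.73239·e^(−0.285t)) → 1 + 17.73239·e^(−0.285t) = 2.04615
e^(−0.285t) = 0.058997 → t = ln(16.95008)/0.285 = 2.83027/0.285

t ≈ 9.9 years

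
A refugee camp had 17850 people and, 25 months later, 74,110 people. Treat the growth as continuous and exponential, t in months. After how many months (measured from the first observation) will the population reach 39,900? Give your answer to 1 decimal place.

t ≈ 14.1 months

r = ln(74110/17850) / 25 ≈ 0.056942 per month
t = ln(39900/17850) / r = 0.80437 / 0.056942 ≈ 14.126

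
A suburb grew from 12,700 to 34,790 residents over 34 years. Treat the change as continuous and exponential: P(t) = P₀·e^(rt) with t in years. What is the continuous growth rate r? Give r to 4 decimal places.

34790 = 12700 · e^(r·34)
e^(34r) = 34790/12700 = 2.73937
r = ln(2.73937) / 34 = 1.00773 / 34

r ≈ 0.0296 per year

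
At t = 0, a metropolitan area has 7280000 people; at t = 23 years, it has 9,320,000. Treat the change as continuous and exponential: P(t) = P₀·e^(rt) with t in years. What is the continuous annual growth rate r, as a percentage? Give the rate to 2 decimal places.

9320000 = 7280000 · e^(r·23)
e^(23r) = 9320000/7280000 = 1.28022
r = ln(1.28022) / 23 = 0.24703 / 23

r ≈ 1.07% per year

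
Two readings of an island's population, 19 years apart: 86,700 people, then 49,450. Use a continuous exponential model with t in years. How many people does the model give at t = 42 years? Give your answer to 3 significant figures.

≈ 25,100 people

r = ln(49450/86700) / 19 ≈ -0.029552 per year
P(42) = 86700 · e^(-0.029552·42) = 86700 · 0.28904 ≈ 25059.71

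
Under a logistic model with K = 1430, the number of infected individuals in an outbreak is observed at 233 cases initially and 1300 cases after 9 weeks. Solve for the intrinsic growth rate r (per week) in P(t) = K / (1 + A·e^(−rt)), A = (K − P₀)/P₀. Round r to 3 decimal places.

r ≈ 0.438 per week

A = (1430 − 233)/233 = 5.13734
1300 = 1430/(1 + 5.13734·e^(−r·9)) → e^(−9r) = (1.1 − 1)/5.13734 = 0.019465
r = −ln(0.019465)/9 = 3.93912/9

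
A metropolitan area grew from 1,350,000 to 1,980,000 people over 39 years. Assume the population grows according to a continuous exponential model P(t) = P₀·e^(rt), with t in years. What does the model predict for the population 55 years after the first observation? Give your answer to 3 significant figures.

r = ln(1980000/1350000) / 39 ≈ 0.00982 per year
P(55) = 1350000 · e^(0.00982·55) = 1350000 · 1.71621 ≈ 2316880.97

≈ 2,320,000 people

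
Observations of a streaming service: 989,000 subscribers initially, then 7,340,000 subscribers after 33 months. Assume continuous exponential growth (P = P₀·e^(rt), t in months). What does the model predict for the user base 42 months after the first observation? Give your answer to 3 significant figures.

≈ 12,700,000 subscribers

r = ln(7340000/989000) / 33 ≈ 0.060739 per month
P(42) = 989000 · e^(0.060739·42) = 989000 · 12.82061 ≈ 12679586.41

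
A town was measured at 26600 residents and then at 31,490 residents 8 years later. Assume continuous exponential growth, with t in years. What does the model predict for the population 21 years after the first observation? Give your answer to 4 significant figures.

r = ln(31490/26600) / 8 ≈ 0.021095 per year
P(21) = 26600 · e^(0.021095·21) = 26600 · 1.55736 ≈ 41425.77

≈ 41,430 residents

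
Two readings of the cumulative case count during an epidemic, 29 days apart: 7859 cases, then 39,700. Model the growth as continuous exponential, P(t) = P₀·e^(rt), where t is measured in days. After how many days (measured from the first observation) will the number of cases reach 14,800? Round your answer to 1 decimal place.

t ≈ 11.3 days

r = ln(39700/7859) / 29 ≈ 0.055851 per day
t = ln(14800/7859) / r = 0.63297 / 0.055851 ≈ 11.333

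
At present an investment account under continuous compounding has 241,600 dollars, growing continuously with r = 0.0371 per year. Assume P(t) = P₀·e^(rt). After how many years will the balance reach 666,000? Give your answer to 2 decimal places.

t ≈ 27.33 years

666000 = 241600 · e^(0.0371·t)
t = ln(666000/241600) / 0.0371 = ln(2.75662) / 0.0371 = 1.01401 / 0.0371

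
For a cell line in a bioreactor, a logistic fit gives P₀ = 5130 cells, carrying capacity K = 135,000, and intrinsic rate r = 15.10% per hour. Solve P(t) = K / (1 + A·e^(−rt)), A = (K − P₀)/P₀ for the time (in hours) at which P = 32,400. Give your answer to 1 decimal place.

A = (135000 − 5130)/5130 = 25.31579
32400 = 135000/(1 + 25.31579·e^(−0.151t)) → 1 + 25.31579·e^(−0.151t) = 4.16667
e^(−0.151t) = 0.125087 → t = ln(7.99446)/0.151 = 2.07875/0.151

t ≈ 13.8 hours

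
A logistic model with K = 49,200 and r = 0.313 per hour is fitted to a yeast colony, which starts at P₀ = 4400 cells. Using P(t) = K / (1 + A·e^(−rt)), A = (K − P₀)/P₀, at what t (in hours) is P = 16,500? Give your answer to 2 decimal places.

A = (49200 − 4400)/4400 = 10.18182
16500 = 49200/(1 + 10.18182·e^(−0.313t)) → 1 + 10.18182·e^(−0.313t) = 2.98182
e^(−0.313t) = 0.194643 → t = ln(5.13761)/0.313 = 1.63659/0.313

t ≈ 5.23 hours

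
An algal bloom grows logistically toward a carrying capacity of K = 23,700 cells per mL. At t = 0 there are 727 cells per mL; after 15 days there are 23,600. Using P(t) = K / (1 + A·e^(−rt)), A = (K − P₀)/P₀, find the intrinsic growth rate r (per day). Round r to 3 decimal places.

A = (23700 − 727)/727 = 31.59972
23600 = 23700/(1 + 31.59972·e^(−r·15)) → e^(−15r) = (1.00424 − 1)/31.59972 = 0.000134
r = −ln(0.000134)/15 = 8.91698/15

r ≈ 0.594 per day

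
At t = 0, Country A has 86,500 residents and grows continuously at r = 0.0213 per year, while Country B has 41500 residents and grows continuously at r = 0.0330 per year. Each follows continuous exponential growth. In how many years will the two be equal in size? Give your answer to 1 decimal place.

86500·e^(0.0213t) = 41500·e^(0.033t)
86500/41500 = e^((0.033 − 0.0213)t) → ln(2.08434) = 0.0117·t
t = 0.73445 / 0.0117

t ≈ 62.8 years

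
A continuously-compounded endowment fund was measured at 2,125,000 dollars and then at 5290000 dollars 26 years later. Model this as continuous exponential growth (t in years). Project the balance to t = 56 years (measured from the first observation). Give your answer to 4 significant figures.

r = ln(5290000/2125000) / 26 ≈ 0.035079 per year
P(56) = 2125000 · e^(0.035079·56) = 2125000 · 7.13069 ≈ 15152712.01

≈ 15,150,000 dollars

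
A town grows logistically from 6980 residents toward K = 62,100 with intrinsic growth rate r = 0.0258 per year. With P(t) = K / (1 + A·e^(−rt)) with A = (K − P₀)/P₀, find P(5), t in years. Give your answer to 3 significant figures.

≈ 7,820 residents

A = (62100 − 6980)/6980 = 7.89685
P(5) = 62100 / (1 + 7.89685·e^(−0.0258·5)) = 62100 / (1 + 7.89685·0.878974)
= 62100 / 7.94112 ≈ 7820.05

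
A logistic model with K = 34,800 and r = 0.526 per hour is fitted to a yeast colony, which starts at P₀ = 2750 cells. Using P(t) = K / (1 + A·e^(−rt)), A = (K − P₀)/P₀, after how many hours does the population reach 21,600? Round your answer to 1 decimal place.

t ≈ 5.6 hours

A = (34800 − 2750)/2750 = 11.65455
21600 = 34800/(1 + 11.65455·e^(−0.526t)) → 1 + 11.65455·e^(−0.526t) = 1.61111
e^(−0.526t) = 0.052435 → t = ln(19.07107)/0.526 = 2.94817/0.526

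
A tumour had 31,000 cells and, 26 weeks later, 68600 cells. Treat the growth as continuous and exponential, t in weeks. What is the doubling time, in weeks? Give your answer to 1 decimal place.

r = ln(68600/31000) / 26 = ln(2.2129) / 26 ≈ 0.03055 per week
doubling time = ln 2 / |r| = 0.69315 / 0.03055

doubling time ≈ 22.7 weeks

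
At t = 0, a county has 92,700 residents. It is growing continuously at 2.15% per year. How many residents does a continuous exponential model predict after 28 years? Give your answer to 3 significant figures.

P(28) = 92700 · e^(0.0215·28) = 92700 · e^(0.602)
= 92700 · 1.82577 ≈ 169248.57

≈ 169,000 residents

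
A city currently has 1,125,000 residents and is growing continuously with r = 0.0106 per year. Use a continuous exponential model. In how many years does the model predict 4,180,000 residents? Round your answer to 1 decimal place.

4180000 = 1125000 · e^(0.0106·t)
t = ln(4180000/1125000) / 0.0106 = ln(3.71556) / 0.0106 = 1.31253 / 0.0106

t ≈ 123.8 years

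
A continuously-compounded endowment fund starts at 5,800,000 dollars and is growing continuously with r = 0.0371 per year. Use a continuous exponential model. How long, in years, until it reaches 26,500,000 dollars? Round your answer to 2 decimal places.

t ≈ 40.95 years

26500000 = 5800000 · e^(0.0371·t)
t = ln(26500000/5800000) / 0.0371 = ln(4.56897) / 0.0371 = 1.51929 / 0.0371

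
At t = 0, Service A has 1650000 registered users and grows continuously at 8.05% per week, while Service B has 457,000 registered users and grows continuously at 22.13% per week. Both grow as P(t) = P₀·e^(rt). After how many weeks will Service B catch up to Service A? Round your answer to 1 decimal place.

t ≈ 9.1 weeks

1650000·e^(0.0805t) = 457000·e^(0.2213t)
1650000/457000 = e^((0.2213 − 0.0805)t) → ln(3.6105) = 0.1408·t
t = 1.28385 / 0.1408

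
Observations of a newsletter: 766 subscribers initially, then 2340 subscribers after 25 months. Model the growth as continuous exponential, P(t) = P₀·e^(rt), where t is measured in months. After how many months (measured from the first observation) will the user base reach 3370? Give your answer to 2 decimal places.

t ≈ 33.17 months

r = ln(2340/766) / 25 ≈ 0.044669 per month
t = ln(3370/766) / r = 1.48149 / 0.044669 ≈ 33.166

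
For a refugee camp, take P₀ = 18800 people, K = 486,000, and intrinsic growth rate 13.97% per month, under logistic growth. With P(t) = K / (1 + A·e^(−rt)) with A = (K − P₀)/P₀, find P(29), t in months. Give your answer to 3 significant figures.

A = (486000 − 18800)/18800 = 24.85106
P(29) = 486000 / (1 + 24.85106·e^(−0.1397·29)) = 486000 / (1 + 24.85106·0.0174)
= 486000 / 1.4324 ≈ 339290.21

≈ 339,000 people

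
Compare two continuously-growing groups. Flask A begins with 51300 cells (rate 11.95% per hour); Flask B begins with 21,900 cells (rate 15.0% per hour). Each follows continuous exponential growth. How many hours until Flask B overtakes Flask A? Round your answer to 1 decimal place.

51300·e^(0.1195t) = 21900·e^(0.15t)
51300/21900 = e^((0.15 − 0.1195)t) → ln(2.34247) = 0.0305·t
t = 0.8512 / 0.0305

t ≈ 27.9 hours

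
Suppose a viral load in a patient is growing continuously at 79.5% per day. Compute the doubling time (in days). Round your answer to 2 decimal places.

doubling time ≈ 0.87 days

doubling time = ln(2) / |r| = 0.69315 / 0.795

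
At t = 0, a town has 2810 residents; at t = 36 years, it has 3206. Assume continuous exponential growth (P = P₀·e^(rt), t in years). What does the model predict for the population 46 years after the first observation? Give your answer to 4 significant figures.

r = ln(3206/2810) / 36 ≈ 0.003662 per year
P(46) = 2810 · e^(0.003662·46) = 2810 · 1.18348 ≈ 3325.59

≈ 3,326 residents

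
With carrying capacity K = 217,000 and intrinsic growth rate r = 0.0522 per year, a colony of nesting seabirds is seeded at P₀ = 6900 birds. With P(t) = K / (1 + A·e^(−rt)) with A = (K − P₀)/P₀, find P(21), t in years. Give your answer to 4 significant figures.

≈ 19,420 birds

A = (217000 − 6900)/6900 = 30.44928
P(21) = 217000 / (1 + 30.44928·e^(−0.0522·21)) = 217000 / (1 + 30.44928·0.334138)
= 217000 / 11.17427 ≈ 19419.61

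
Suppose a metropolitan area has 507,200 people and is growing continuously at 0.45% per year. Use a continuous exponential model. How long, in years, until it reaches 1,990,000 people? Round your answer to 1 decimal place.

1990000 = 507200 · e^(0.0045·t)
t = ln(1990000/507200) / 0.0045 = ln(3.9235) / 0.0045 = 1.36698 / 0.0045

t ≈ 303.8 years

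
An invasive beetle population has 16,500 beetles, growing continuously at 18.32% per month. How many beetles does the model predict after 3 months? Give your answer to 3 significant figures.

P(3) = 16500 · e^(0.1832·3) = 16500 · e^(0.5496)
= 16500 · 1.73256 ≈ 28587.24

≈ 28,600 beetles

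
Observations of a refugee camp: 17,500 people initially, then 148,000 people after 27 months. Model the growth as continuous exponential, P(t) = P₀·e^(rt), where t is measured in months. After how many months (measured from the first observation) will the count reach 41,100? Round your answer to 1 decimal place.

t ≈ 10.8 months

r = ln(148000/17500) / 27 ≈ 0.079074 per month
t = ln(41100/17500) / r = 0.85381 / 0.079074 ≈ 10.798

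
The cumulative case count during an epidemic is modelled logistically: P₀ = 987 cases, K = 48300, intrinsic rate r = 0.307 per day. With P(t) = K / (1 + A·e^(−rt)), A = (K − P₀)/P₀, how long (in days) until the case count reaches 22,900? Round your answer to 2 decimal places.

t ≈ 12.27 days

A = (48300 − 987)/987 = 47.93617
22900 = 48300/(1 + 47.93617·e^(−0.307t)) → 1 + 47.93617·e^(−0.307t) = 2.10917
e^(−0.307t) = 0.023138 → t = ln(43.21804)/0.307 = 3.76626/0.307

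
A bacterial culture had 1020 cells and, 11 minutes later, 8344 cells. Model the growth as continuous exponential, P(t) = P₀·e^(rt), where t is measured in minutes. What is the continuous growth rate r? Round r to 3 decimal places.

8344 = 1020 · e^(r·11)
e^(11r) = 8344/1020 = 8.18039
r = ln(8.18039) / 11 = 2.10174 / 11

r ≈ 0.191 per minute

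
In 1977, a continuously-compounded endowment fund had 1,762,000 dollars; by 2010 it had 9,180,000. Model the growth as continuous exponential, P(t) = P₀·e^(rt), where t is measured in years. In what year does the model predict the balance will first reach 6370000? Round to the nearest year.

year 2003

r = ln(9180000/1762000) / 33 = 1.65058/33 ≈ 0.050018 per year
t = ln(6370000/1762000) / r = 1.28515/0.050018 ≈ 25.69 years after 1977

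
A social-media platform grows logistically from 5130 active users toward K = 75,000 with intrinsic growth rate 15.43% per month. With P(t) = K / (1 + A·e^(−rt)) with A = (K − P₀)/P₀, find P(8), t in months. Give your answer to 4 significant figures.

≈ 15,110 active users

A = (75000 − 5130)/5130 = 13.61988
P(8) = 75000 / (1 + 13.61988·e^(−0.1543·8)) = 75000 / (1 + 13.61988·0.291009)
= 75000 / 4.96351 ≈ 15110.27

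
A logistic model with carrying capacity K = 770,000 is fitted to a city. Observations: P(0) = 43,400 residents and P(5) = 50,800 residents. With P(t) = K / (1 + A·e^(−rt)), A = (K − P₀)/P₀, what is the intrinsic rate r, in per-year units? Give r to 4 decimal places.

r ≈ 0.0335 per year

A = (770000 − 43400)/43400 = 16.74194
50800 = 770000/(1 + 16.74194·e^(−r·5)) → e^(−5r) = (15.15748 − 1)/16.74194 = 0.84563
r = −ln(0.84563)/5 = 0.16767/5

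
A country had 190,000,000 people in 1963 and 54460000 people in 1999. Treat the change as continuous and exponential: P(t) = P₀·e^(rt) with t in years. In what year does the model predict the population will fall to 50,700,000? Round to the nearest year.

r = ln(54460000/190000000) / 36 = -1.24956/36 ≈ -0.03471 per year
t = ln(50700000/190000000) / r = -1.3211/-0.03471 ≈ 38.06 years after 1963

year 2001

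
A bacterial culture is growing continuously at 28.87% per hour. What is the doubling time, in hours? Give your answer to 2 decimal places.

doubling time = ln(2) / |r| = 0.69315 / 0.2887

doubling time ≈ 2.40 hours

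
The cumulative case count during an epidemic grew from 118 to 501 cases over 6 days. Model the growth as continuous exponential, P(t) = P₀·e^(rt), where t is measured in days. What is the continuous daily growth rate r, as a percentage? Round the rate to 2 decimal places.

r ≈ 24.10% per day

501 = 118 · e^(r·6)
e^(6r) = 501/118 = 4.24576
r = ln(4.24576) / 6 = 1.44592 / 6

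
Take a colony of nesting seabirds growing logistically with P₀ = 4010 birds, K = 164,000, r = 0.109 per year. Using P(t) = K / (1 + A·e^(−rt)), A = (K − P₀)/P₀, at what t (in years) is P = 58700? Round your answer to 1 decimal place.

t ≈ 28.5 years

A = (164000 − 4010)/4010 = 39.89776
58700 = 164000/(1 + 39.89776·e^(−0.109t)) → 1 + 39.89776·e^(−0.109t) = 2.79387
e^(−0.109t) = 0.044962 → t = ln(22.2412)/0.109 = 3.10195/0.109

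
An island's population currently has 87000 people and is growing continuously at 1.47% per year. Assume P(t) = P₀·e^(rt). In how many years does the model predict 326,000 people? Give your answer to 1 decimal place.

t ≈ 89.9 years

326000 = 87000 · e^(0.0147·t)
t = ln(326000/87000) / 0.0147 = ln(3.74713) / 0.0147 = 1.32099 / 0.0147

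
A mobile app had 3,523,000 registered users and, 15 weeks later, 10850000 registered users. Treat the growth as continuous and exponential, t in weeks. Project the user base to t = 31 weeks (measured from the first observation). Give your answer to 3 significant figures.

≈ 36,000,000 registered users

r = ln(10850000/3523000) / 15 ≈ 0.07499 per week
P(31) = 3523000 · e^(0.07499·31) = 3523000 · 10.22356 ≈ 36017589.13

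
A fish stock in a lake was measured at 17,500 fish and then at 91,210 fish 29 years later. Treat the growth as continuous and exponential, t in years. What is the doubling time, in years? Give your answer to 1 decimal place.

doubling time ≈ 12.2 years

r = ln(91210/17500) / 29 = ln(5.212) / 29 ≈ 0.05693 per year
doubling time = ln 2 / |r| = 0.69315 / 0.05693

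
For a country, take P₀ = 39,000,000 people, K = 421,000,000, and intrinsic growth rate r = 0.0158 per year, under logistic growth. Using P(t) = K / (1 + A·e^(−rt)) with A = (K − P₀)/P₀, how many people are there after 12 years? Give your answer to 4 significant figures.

≈ 46,250,000 people

A = (421000000 − 39000000)/39000000 = 9.79487
P(12) = 421000000 / (1 + 9.79487·e^(−0.0158·12)) = 421000000 / (1 + 9.79487·0.82729)
= 421000000 / 9.1032 ≈ 46247476.83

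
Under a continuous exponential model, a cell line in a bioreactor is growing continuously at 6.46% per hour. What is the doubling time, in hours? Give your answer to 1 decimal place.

doubling time = ln(2) / |r| = 0.69315 / 0.0646

doubling time ≈ 10.7 hours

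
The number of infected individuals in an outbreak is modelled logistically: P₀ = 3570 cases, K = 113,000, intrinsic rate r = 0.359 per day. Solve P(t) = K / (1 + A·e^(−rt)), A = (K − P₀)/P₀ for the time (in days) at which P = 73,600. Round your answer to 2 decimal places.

A = (113000 − 3570)/3570 = 30.65266
73600 = 113000/(1 + 30.65266·e^(−0.359t)) → 1 + 30.65266·e^(−0.359t) = 1.53533
e^(−0.359t) = 0.017464 → t = ln(57.25979)/0.359 = 4.0476/0.359

t ≈ 11.27 days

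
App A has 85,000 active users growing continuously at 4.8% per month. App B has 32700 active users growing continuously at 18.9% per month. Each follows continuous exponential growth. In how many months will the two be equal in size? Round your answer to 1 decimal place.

85000·e^(0.048t) = 32700·e^(0.189t)
85000/32700 = e^((0.189 − 0.048)t) → ln(2.59939) = 0.141·t
t = 0.95528 / 0.141

t ≈ 6.8 months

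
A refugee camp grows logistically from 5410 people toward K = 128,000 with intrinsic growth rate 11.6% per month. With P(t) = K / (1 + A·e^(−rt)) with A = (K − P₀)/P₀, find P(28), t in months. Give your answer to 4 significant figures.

A = (128000 − 5410)/5410 = 22.65989
P(28) = 128000 / (1 + 22.65989·e^(−0.116·28)) = 128000 / (1 + 22.65989·0.038852)
= 128000 / 1.88038 ≈ 68071.41

≈ 68,070 people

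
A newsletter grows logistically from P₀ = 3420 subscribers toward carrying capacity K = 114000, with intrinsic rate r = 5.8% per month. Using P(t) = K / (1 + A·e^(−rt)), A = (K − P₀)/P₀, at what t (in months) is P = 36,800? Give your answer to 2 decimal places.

A = (114000 − 3420)/3420 = 32.33333
36800 = 114000/(1 + 32.33333·e^(−0.058t)) → 1 + 32.33333·e^(−0.058t) = 3.09783
e^(−0.058t) = 0.064881 → t = ln(15.41278)/0.058 = 2.7352/0.058

t ≈ 47.16 months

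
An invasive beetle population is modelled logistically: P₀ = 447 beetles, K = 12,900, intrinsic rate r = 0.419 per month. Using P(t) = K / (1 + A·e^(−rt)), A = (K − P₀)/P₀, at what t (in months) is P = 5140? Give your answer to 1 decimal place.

t ≈ 7.0 months

A = (12900 − 447)/447 = 27.85906
5140 = 12900/(1 + 27.85906·e^(−0.419t)) → 1 + 27.85906·e^(−0.419t) = 2.50973
e^(−0.419t) = 0.054192 → t = ln(18.45304)/0.419 = 2.91523/0.419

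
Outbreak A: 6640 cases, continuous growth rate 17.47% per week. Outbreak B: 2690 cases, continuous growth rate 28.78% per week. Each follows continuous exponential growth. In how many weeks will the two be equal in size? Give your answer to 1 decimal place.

t ≈ 8.0 weeks

6640·e^(0.1747t) = 2690·e^(0.2878t)
6640/2690 = e^((0.2878 − 0.1747)t) → ln(2.4684) = 0.1131·t
t = 0.90357 / 0.1131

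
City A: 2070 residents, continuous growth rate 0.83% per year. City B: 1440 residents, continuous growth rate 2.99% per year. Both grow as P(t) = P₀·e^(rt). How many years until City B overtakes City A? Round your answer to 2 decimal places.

t ≈ 16.80 years

2070·e^(0.0083t) = 1440·e^(0.0299t)
2070/1440 = e^((0.0299 − 0.0083)t) → ln(1.4375) = 0.0216·t
t = 0.36291 / 0.0216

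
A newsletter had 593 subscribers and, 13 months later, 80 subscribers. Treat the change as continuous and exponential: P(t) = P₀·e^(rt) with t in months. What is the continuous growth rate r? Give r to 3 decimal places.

r ≈ -0.154 per month

80 = 593 · e^(r·13)
e^(13r) = 80/593 = 0.13491
r = ln(0.13491) / 13 = -2.00317 / 13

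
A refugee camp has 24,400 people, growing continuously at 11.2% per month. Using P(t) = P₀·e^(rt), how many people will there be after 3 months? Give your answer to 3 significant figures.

P(3) = 24400 · e^(0.112·3) = 24400 · e^(0.336)
= 24400 · 1.39934 ≈ 34143.87

≈ 34,100 people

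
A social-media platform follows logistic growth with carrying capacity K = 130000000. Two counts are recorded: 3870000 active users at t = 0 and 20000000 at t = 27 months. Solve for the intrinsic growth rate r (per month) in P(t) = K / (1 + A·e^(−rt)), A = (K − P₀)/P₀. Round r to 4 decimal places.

A = (130000000 − 3870000)/3870000 = 32.59173
20000000 = 130000000/(1 + 32.59173·e^(−r·27)) → e^(−27r) = (6.5 − 1)/32.59173 = 0.168754
r = −ln(0.168754)/27 = 1.77931/27

r ≈ 0.0659 per month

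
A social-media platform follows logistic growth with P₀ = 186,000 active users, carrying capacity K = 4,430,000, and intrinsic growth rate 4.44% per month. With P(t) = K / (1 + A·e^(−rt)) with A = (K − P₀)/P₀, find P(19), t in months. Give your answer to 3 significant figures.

≈ 410,000 active users

A = (4430000 − 186000)/186000 = 22.8172
P(19) = 4430000 / (1 + 22.8172·e^(−0.0444·19)) = 4430000 / (1 + 22.8172·0.430159)
= 4430000 / 10.81503 ≈ 409615.16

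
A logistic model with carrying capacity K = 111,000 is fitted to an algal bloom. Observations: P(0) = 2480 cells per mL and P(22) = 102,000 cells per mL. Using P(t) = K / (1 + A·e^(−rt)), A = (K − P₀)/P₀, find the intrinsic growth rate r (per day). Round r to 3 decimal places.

r ≈ 0.282 per day

A = (111000 − 2480)/2480 = 43.75806
102000 = 111000/(1 + 43.75806·e^(−r·22)) → e^(−22r) = (1.08824 − 1)/43.75806 = 0.002016
r = −ln(0.002016)/22 = 6.20642/22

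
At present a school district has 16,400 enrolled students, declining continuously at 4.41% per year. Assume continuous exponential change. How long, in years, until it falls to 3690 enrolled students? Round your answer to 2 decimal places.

3690 = 16400 · e^(-0.0441·t)
t = ln(3690/16400) / -0.0441 = ln(0.225) / -0.0441 = -1.49165 / -0.0441

t ≈ 33.82 years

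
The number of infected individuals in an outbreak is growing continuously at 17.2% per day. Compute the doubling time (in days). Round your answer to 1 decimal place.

doubling time ≈ 4.0 days

doubling time = ln(2) / |r| = 0.69315 / 0.172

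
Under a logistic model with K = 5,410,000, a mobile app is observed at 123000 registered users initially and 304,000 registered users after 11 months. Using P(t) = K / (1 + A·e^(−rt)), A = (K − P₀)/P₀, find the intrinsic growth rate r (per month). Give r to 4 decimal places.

r ≈ 0.0854 per month

A = (5410000 − 123000)/123000 = 42.98374
304000 = 5410000/(1 + 42.98374·e^(−r·11)) → e^(−11r) = (17.79605 − 1)/42.98374 = 0.390754
r = −ln(0.390754)/11 = 0.93968/11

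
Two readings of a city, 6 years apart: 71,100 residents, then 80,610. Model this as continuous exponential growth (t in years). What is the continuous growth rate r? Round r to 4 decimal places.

80610 = 71100 · e^(r·6)
e^(6r) = 80610/71100 = 1.13376
r = ln(1.13376) / 6 = 0.12554 / 6

r ≈ 0.0209 per year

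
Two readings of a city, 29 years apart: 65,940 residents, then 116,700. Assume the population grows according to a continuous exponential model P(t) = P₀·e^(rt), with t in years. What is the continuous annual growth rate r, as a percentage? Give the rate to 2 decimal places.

r ≈ 1.97% per year

116700 = 65940 · e^(r·29)
e^(29r) = 116700/65940 = 1.76979
r = ln(1.76979) / 29 = 0.57086 / 29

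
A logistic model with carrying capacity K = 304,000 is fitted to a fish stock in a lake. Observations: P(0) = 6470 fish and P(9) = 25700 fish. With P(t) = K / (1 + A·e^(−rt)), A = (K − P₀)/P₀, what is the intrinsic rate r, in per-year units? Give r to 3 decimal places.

A = (304000 − 6470)/6470 = 45.98609
25700 = 304000/(1 + 45.98609·e^(−r·9)) → e^(−9r) = (11.82879 − 1)/45.98609 = 0.23548
r = −ln(0.23548)/9 = 1.44613/9

r ≈ 0.161 per year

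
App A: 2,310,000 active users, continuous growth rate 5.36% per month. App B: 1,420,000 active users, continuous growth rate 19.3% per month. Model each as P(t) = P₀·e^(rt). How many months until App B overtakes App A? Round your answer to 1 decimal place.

t ≈ 3.5 months

2310000·e^(0.0536t) = 1420000·e^(0.193t)
2310000/1420000 = e^((0.193 − 0.0536)t) → ln(1.62676) = 0.1394·t
t = 0.48659 / 0.1394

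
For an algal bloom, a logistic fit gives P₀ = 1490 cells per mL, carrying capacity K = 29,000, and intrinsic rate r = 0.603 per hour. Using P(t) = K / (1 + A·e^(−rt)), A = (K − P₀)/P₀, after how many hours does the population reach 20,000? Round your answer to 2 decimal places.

t ≈ 6.16 hours

A = (29000 − 1490)/1490 = 18.46309
20000 = 29000/(1 + 18.46309·e^(−0.603t)) → 1 + 18.46309·e^(−0.603t) = 1.45
e^(−0.603t) = 0.024373 → t = ln(41.02908)/0.603 = 3.71428/0.603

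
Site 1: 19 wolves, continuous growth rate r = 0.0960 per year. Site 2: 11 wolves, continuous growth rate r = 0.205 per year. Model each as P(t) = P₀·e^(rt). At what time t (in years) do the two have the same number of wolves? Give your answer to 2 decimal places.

t ≈ 5.01 years

19·e^(0.096t) = 11·e^(0.205t)
19/11 = e^((0.205 − 0.096)t) → ln(1.72727) = 0.109·t
t = 0.54654 / 0.109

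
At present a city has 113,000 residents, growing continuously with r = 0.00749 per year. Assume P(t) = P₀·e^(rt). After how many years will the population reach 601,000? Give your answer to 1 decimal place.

601000 = 113000 · e^(0.00749·t)
t = ln(601000/113000) / 0.00749 = ln(5.31858) / 0.00749 = 1.67121 / 0.00749

t ≈ 223.1 years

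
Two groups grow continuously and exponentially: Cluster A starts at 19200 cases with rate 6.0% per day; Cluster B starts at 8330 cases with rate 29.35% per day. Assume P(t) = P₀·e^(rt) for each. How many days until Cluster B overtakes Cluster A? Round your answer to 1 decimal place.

t ≈ 3.6 days

19200·e^(0.06t) = 8330·e^(0.2935t)
19200/8330 = e^((0.2935 − 0.06)t) → ln(2.30492) = 0.2335·t
t = 0.83505 / 0.2335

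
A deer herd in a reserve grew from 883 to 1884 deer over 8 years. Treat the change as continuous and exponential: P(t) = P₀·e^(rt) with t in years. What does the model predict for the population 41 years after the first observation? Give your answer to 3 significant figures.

r = ln(1884/883) / 8 ≈ 0.094728 per year
P(41) = 883 · e^(0.094728·41) = 883 · 48.61172 ≈ 42924.15

≈ 42,900 deer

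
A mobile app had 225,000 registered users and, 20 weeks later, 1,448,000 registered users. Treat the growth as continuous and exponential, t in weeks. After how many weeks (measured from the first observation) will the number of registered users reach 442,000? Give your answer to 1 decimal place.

t ≈ 7.3 weeks

r = ln(1448000/225000) / 20 ≈ 0.093092 per week
t = ln(442000/225000) / r = 0.67521 / 0.093092 ≈ 7.253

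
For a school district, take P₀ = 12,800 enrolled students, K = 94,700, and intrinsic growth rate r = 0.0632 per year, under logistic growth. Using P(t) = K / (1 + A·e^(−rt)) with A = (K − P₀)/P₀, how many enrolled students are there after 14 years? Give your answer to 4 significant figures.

≈ 26,010 enrolled students

A = (94700 − 12800)/12800 = 6.39844
P(14) = 94700 / (1 + 6.39844·e^(−0.0632·14)) = 94700 / (1 + 6.39844·0.412797)
= 94700 / 3.64125 ≈ 26007.52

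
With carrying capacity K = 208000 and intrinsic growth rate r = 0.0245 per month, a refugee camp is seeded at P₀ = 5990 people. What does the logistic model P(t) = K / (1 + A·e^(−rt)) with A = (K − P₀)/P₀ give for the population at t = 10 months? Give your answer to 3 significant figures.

≈ 7,590 people

A = (208000 − 5990)/5990 = 33.72454
P(10) = 208000 / (1 + 33.72454·e^(−0.0245·10)) = 208000 / (1 + 33.72454·0.782705)
= 208000 / 27.39635 ≈ 7592.25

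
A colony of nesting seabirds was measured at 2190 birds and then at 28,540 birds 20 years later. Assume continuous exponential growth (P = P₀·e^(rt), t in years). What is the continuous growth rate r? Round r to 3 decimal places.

28540 = 2190 · e^(r·20)
e^(20r) = 28540/2190 = 13.03196
r = ln(13.03196) / 20 = 2.56741 / 20

r ≈ 0.128 per year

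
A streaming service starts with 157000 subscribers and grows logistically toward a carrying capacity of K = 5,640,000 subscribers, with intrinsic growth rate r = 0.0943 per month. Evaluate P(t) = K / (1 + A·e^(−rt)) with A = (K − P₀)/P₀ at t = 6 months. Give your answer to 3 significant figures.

≈ 271,000 subscribers

A = (5640000 − 157000)/157000 = 34.92357
P(6) = 5640000 / (1 + 34.92357·e^(−0.0943·6)) = 5640000 / (1 + 34.92357·0.567906)
= 5640000 / 20.83329 ≈ 270720.56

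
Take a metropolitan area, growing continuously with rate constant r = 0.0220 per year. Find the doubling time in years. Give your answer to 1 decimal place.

doubling time ≈ 31.5 years

doubling time = ln(2) / |r| = 0.69315 / 0.022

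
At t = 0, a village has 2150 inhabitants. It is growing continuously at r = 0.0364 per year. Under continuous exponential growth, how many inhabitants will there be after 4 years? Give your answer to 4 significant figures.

≈ 2,487 inhabitants

P(4) = 2150 · e^(0.0364·4) = 2150 · e^(0.1456)
= 2150 · 1.15673 ≈ 2486.98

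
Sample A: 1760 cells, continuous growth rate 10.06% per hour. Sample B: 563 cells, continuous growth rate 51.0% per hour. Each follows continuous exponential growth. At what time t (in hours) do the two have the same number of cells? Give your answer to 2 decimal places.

1760·e^(0.1006t) = 563·e^(0.51t)
1760/563 = e^((0.51 − 0.1006)t) → ln(3.12611) = 0.4094·t
t = 1.13979 / 0.4094

t ≈ 2.78 hours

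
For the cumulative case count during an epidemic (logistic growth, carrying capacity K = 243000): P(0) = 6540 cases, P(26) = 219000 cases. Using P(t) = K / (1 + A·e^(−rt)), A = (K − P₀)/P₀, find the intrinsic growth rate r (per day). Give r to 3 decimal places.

A = (243000 − 6540)/6540 = 36.15596
219000 = 243000/(1 + 36.15596·e^(−r·26)) → e^(−26r) = (1.10959 − 1)/36.15596 = 0.003031
r = −ln(0.003031)/26 = 5.79886/26

r ≈ 0.223 per day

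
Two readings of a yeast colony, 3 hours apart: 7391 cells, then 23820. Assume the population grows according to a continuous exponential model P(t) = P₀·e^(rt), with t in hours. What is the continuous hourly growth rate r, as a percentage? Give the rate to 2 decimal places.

r ≈ 39.01% per hour

23820 = 7391 · e^(r·3)
e^(3r) = 23820/7391 = 3.22284
r = ln(3.22284) / 3 = 1.17026 / 3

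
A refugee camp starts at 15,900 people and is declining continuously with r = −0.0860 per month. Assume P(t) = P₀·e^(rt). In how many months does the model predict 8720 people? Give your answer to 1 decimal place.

8720 = 15900 · e^(-0.086·t)
t = ln(8720/15900) / -0.086 = ln(0.54843) / -0.086 = -0.6007 / -0.086

t ≈ 7.0 months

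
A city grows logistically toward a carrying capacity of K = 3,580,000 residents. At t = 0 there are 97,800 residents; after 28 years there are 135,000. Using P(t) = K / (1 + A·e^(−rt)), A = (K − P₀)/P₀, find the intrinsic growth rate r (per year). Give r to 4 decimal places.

r ≈ 0.0119 per year

A = (3580000 − 97800)/97800 = 35.60532
135000 = 3580000/(1 + 35.60532·e^(−r·28)) → e^(−28r) = (26.51852 − 1)/35.60532 = 0.716705
r = −ln(0.716705)/28 = 0.33309/28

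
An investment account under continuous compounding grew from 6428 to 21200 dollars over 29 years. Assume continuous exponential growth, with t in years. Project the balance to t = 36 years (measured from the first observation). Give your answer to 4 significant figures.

r = ln(21200/6428) / 29 ≈ 0.04115 per year
P(36) = 6428 · e^(0.04115·36) = 6428 · 4.39903 ≈ 28276.98

≈ 28,280 dollars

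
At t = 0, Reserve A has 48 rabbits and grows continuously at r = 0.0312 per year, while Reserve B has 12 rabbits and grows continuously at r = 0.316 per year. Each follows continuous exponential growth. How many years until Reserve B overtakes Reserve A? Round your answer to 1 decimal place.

t ≈ 4.9 years

48·e^(0.0312t) = 12·e^(0.316t)
48/12 = e^((0.316 − 0.0312)t) → ln(4) = 0.2848·t
t = 1.38629 / 0.2848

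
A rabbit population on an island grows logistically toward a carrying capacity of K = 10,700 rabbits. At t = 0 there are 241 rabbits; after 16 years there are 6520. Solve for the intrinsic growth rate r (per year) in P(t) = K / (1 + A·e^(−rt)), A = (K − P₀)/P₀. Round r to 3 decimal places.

r ≈ 0.263 per year

A = (10700 − 241)/241 = 43.39834
6520 = 10700/(1 + 43.39834·e^(−r·16)) → e^(−16r) = (1.6411 − 1)/43.39834 = 0.014773
r = −ln(0.014773)/16 = 4.21498/16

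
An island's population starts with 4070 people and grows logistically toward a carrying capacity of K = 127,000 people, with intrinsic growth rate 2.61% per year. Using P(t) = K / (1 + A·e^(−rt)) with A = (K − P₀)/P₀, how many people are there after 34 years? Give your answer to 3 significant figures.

≈ 9,450 people

A = (127000 − 4070)/4070 = 30.20393
P(34) = 127000 / (1 + 30.20393·e^(−0.0261·34)) = 127000 / (1 + 30.20393·0.411725)
= 127000 / 13.43571 ≈ 9452.42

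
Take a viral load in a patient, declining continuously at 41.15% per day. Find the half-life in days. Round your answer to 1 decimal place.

half-life = ln(2) / |r| = 0.69315 / 0.4115

half-life ≈ 1.7 days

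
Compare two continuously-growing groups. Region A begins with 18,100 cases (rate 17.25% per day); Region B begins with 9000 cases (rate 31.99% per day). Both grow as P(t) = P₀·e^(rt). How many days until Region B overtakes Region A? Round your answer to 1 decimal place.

t ≈ 4.7 days

18100·e^(0.1725t) = 9000·e^(0.3199t)
18100/9000 = e^((0.3199 − 0.1725)t) → ln(2.01111) = 0.1474·t
t = 0.69869 / 0.1474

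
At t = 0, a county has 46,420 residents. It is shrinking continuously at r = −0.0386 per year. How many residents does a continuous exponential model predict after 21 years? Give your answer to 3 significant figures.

P(21) = 46420 · e^(-0.0386·21) = 46420 · e^(-0.8106)
= 46420 · 0.44459 ≈ 20637.92

≈ 20,600 residents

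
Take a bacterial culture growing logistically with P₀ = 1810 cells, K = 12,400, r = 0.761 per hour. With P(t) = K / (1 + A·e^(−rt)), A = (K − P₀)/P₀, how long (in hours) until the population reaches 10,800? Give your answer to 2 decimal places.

A = (12400 − 1810)/1810 = 5.85083
10800 = 12400/(1 + 5.85083·e^(−0.761t)) → 1 + 5.85083·e^(−0.761t) = 1.14815
e^(−0.761t) = 0.025321 → t = ln(39.49309)/0.761 = 3.67613/0.761

t ≈ 4.83 hours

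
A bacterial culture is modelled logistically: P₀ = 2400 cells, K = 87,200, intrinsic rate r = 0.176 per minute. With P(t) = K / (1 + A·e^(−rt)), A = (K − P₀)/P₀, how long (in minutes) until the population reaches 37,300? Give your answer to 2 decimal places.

A = (87200 − 2400)/2400 = 35.33333
37300 = 87200/(1 + 35.33333·e^(−0.176t)) → 1 + 35.33333·e^(−0.176t) = 2.3378
e^(−0.176t) = 0.037862 → t = ln(26.41149)/0.176 = 3.2738/0.176

t ≈ 18.60 minutes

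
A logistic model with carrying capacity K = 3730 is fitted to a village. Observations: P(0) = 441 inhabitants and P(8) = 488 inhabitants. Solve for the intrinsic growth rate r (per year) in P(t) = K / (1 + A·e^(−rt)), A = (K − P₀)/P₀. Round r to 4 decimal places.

A = (3730 − 441)/441 = 7.45805
488 = 3730/(1 + 7.45805·e^(−r·8)) → e^(−8r) = (7.64344 − 1)/7.45805 = 0.890775
r = −ln(0.890775)/8 = 0.11566/8

r ≈ 0.0145 per year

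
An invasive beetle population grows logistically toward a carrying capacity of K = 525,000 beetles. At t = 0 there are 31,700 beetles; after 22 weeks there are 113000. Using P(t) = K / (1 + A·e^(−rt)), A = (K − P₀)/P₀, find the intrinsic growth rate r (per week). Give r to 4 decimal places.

A = (525000 − 31700)/31700 = 15.56151
113000 = 525000/(1 + 15.56151·e^(−r·22)) → e^(−22r) = (4.64602 − 1)/15.56151 = 0.234297
r = −ln(0.234297)/22 = 1.45117/22

r ≈ 0.0660 per week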